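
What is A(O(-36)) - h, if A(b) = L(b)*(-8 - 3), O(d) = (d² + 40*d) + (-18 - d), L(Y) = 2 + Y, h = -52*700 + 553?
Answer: 37211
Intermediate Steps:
h = -35847 (h = -36400 + 553 = -35847)
O(d) = -18 + d² + 39*d
A(b) = -22 - 11*b (A(b) = (2 + b)*(-8 - 3) = (2 + b)*(-11) = -22 - 11*b)
A(O(-36)) - h = (-22 - 11*(-18 + (-36)² + 39*(-36))) - 1*(-35847) = (-22 - 11*(-18 + 1296 - 1404)) + 35847 = (-22 - 11*(-126)) + 35847 = (-22 + 1386) + 35847 = 1364 + 35847 = 37211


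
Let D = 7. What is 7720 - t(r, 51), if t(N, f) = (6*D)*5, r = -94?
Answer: 7510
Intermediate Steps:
t(N, f) = 210 (t(N, f) = (6*7)*5 = 42*5 = 210)
7720 - t(r, 51) = 7720 - 1*210 = 7720 - 210 = 7510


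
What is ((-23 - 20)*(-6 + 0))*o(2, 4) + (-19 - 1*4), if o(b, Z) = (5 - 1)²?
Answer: 4105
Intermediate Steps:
o(b, Z) = 16 (o(b, Z) = 4² = 16)
((-23 - 20)*(-6 + 0))*o(2, 4) + (-19 - 1*4) = ((-23 - 20)*(-6 + 0))*16 + (-19 - 1*4) = -43*(-6)*16 + (-19 - 4) = 258*16 - 23 = 4128 - 23 = 4105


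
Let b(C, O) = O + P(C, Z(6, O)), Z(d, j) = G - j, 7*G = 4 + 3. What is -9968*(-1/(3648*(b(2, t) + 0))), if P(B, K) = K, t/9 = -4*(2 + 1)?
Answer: 623/228 ≈ 2.7325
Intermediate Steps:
t = -108 (t = 9*(-4*(2 + 1)) = 9*(-4*3) = 9*(-12) = -108)
G = 1 (G = (4 + 3)/7 = (⅐)*7 = 1)
Z(d, j) = 1 - j
b(C, O) = 1 (b(C, O) = O + (1 - O) = 1)
-9968*(-1/(3648*(b(2, t) + 0))) = -9968*(-1/(3648*(1 + 0))) = -9968/((1*12)*(-304)) = -9968/(12*(-304)) = -9968/(-3648) = -9968*(-1/3648) = 623/228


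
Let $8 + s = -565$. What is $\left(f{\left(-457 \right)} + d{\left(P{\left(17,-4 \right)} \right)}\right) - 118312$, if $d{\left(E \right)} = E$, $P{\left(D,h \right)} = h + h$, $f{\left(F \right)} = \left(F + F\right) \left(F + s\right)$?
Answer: $823100$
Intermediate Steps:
$s = -573$ ($s = -8 - 565 = -573$)
$f{\left(F \right)} = 2 F \left(-573 + F\right)$ ($f{\left(F \right)} = \left(F + F\right) \left(F - 573\right) = 2 F \left(-573 + F\right)$)
$P{\left(D,h \right)} = 2 h$
$\left(f{\left(-457 \right)} + d{\left(P{\left(17,-4 \right)} \right)}\right) - 118312 = \left(2 \left(-457\right) \left(-573 - 457\right) + 2 \left(-4\right)\right) - 118312 = \left(2 \left(-457\right) \left(-1030\right) - 8\right) - 118312 = \left(941420 - 8\right) - 118312 = 941412 - 118312 = 823100$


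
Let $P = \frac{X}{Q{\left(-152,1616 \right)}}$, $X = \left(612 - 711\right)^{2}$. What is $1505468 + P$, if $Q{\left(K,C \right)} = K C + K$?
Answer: $\frac{11212725367}{7448} \approx 1.5055 \cdot 10^{6}$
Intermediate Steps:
$Q{\left(K,C \right)} = K + C K$ ($Q{\left(K,C \right)} = C K + K = K + C K$)
$X = 9801$ ($X = \left(-99\right)^{2} = 9801$)
$P = - \frac{297}{7448}$ ($P = \frac{9801}{\left(-152\right) \left(1 + 1616\right)} = \frac{9801}{\left(-152\right) 1617} = \frac{9801}{-245784} = 9801 \left(- \frac{1}{245784}\right) = - \frac{297}{7448} \approx -0.039876$)
$1505468 + P = 1505468 - \frac{297}{7448} = \frac{11212725367}{7448}$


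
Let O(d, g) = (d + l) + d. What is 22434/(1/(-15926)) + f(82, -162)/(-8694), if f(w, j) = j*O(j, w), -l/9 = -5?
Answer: -57522706161/161 ≈ -3.5728e+8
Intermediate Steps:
l = 45 (l = -9*(-5) = 45)
O(d, g) = 45 + 2*d (O(d, g) = (d + 45) + d = (45 + d) + d = 45 + 2*d)
f(w, j) = j*(45 + 2*j)
22434/(1/(-15926)) + f(82, -162)/(-8694) = 22434/(1/(-15926)) - 162*(45 + 2*(-162))/(-8694) = 22434/(-1/15926) - 162*(45 - 324)*(-1/8694) = 22434*(-15926) - 162*(-279)*(-1/8694) = -357283884 + 45198*(-1/8694) = -357283884 - 837/161 = -57522706161/161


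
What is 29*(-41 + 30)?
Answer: -319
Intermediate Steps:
29*(-41 + 30) = 29*(-11) = -319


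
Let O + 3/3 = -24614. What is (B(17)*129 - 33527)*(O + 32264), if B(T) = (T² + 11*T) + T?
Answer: 230005430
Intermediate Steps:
O = -24615 (O = -1 - 24614 = -24615)
B(T) = T² + 12*T
(B(17)*129 - 33527)*(O + 32264) = ((17*(12 + 17))*129 - 33527)*(-24615 + 32264) = ((17*29)*129 - 33527)*7649 = (493*129 - 33527)*7649 = (63597 - 33527)*7649 = 30070*7649 = 230005430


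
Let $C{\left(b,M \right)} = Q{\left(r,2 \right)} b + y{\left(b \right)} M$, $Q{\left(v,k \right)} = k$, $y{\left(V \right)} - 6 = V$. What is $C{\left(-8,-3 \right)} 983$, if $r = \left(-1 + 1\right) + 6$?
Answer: $-9830$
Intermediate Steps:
$r = 6$ ($r = 0 + 6 = 6$)
$y{\left(V \right)} = 6 + V$
$C{\left(b,M \right)} = 2 b + M \left(6 + b\right)$ ($C{\left(b,M \right)} = 2 b + \left(6 + b\right) M = 2 b + M \left(6 + b\right)$)
$C{\left(-8,-3 \right)} 983 = \left(2 \left(-8\right) - 3 \left(6 - 8\right)\right) 983 = \left(-16 - -6\right) 983 = \left(-16 + 6\right) 983 = \left(-10\right) 983 = -9830$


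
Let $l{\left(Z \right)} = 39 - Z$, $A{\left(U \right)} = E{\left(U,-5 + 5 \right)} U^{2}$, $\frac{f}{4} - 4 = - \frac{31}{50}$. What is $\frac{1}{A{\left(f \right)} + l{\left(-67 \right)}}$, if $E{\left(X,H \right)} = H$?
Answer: $\frac{1}{106} \approx 0.009434$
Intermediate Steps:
$f = \frac{338}{25}$ ($f = 16 + 4 \left(- \frac{31}{50}\right) = 16 - \frac{62}{25} = \frac{338}{25} \approx 13.52$)
$A{\left(U \right)} = 0$ ($A{\left(U \right)} = \left(-5 + 5\right) U^{2} = 0 U^{2} = 0$)
$\frac{1}{A{\left(f \right)} + l{\left(-67 \right)}} = \frac{1}{0 + \left(39 - -67\right)} = \frac{1}{0 + \left(39 + 67\right)} = \frac{1}{0 + 106} = \frac{1}{106}$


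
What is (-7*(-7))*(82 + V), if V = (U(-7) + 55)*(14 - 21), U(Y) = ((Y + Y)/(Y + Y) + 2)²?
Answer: -17934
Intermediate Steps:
U(Y) = 9 (U(Y) = ((2*Y)/((2*Y)) + 2)² = ((2*Y)*(1/(2*Y)) + 2)² = (1 + 2)² = 3² = 9)
V = -448 (V = (9 + 55)*(14 - 21) = 64*(-7) = -448)
(-7*(-7))*(82 + V) = (-7*(-7))*(82 - 448) = 49*(-366) = -17934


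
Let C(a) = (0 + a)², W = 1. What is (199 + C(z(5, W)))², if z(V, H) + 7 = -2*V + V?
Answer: 117649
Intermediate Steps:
z(V, H) = -7 - V (z(V, H) = -7 + (-2*V + V) = -7 - V)
C(a) = a²
(199 + C(z(5, W)))² = (199 + (-7 - 1*5)²)² = (199 + (-7 - 5)²)² = (199 + (-12)²)² = (199 + 144)² = 343² = 117649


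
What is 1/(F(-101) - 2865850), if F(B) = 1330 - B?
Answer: -1/2864419 ≈ -3.4911e-7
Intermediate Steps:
1/(F(-101) - 2865850) = 1/((1330 - 1*(-101)) - 2865850) = 1/((1330 + 101) - 2865850) = 1/(1431 - 2865850) = 1/(-2864419) = -1/2864419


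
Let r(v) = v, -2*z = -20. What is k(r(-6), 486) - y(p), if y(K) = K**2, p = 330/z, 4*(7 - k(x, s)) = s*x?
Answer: -353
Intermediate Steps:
z = 10 (z = -1/2*(-20) = 10)
k(x, s) = 7 - s*x/4
p = 33 (p = 330/10 = 330*(1/10) = 33)
k(r(-6), 486) - y(p) = (7 - 1/4*486*(-6)) - 1*33**2 = (7 + 729) - 1*1089 = 736 - 1089 = -353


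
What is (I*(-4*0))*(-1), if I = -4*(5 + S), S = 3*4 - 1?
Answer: 0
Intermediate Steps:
S = 11 (S = 12 - 1 = 11)
I = -64 (I = -4*(5 + 11) = -4*16 = -64)
(I*(-4*0))*(-1) = -(-256)*0*(-1) = -64*0*(-1) = 0*(-1) = 0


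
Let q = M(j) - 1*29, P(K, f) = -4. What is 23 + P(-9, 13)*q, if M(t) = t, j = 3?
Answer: 127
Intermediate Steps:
q = -26 (q = 3 - 1*29 = 3 - 29 = -26)
23 + P(-9, 13)*q = 23 - 4*(-26) = 23 + 104 = 127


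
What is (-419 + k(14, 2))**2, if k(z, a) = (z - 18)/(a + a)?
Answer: 176400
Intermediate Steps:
k(z, a) = (-18 + z)/(2*a) (k(z, a) = (-18 + z)/((2*a)) = (-18 + z)*(1/(2*a)) = (-18 + z)/(2*a))
(-419 + k(14, 2))**2 = (-419 + (1/2)*(-18 + 14)/2)**2 = (-419 + (1/2)*(1/2)*(-4))**2 = (-419 - 1)**2 = (-420)**2 = 176400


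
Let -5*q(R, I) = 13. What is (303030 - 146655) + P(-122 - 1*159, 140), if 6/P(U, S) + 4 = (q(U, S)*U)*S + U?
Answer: 15950093631/101999 ≈ 1.5638e+5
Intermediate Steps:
q(R, I) = -13/5 (q(R, I) = -⅕*13 = -13/5)
P(U, S) = 6/(-4 + U - 13*S*U/5) (P(U, S) = 6/(-4 + ((-13*U/5)*S + U)) = 6/(-4 + (-13*S*U/5 + U)) = 6/(-4 + (U - 13*S*U/5)) = 6/(-4 + U - 13*S*U/5))
(303030 - 146655) + P(-122 - 1*159, 140) = (303030 - 146655) + 30/(-20 + 5*(-122 - 1*159) - 13*140*(-122 - 1*159)) = 156375 + 30/(-20 + 5*(-122 - 159) - 13*140*(-122 - 159)) = 156375 + 30/(-20 + 5*(-281) - 13*140*(-281)) = 156375 + 30/(-20 - 1405 + 511420) = 156375 + 30/509995 = 156375 + 30*(1/509995) = 156375 + 6/101999 = 15950093631/101999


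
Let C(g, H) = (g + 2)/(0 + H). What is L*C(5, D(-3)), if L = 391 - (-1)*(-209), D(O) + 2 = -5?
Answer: -182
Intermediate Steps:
D(O) = -7 (D(O) = -2 - 5 = -7)
C(g, H) = (2 + g)/H
L = 182 (L = 391 - 1*209 = 391 - 209 = 182)
L*C(5, D(-3)) = 182*((2 + 5)/(-7)) = 182*(-⅐*7) = 182*(-1) = -182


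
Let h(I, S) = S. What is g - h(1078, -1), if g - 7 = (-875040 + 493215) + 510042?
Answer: 128225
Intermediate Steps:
g = 128224 (g = 7 + ((-875040 + 493215) + 510042) = 7 + (-381825 + 510042) = 7 + 128217 = 128224)
g - h(1078, -1) = 128224 - 1*(-1) = 128224 + 1 = 128225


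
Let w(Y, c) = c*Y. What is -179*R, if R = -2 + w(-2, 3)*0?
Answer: 358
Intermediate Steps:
w(Y, c) = Y*c
R = -2 (R = -2 - 2*3*0 = -2 - 6*0 = -2 + 0 = -2)
-179*R = -179*(-2) = 358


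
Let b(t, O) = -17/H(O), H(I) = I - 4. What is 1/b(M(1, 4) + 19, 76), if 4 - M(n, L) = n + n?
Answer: -72/17 ≈ -4.2353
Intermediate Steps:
M(n, L) = 4 - 2*n (M(n, L) = 4 - (n + n) = 4 - 2*n)
H(I) = -4 + I
b(t, O) = -17/(-4 + O)
1/b(M(1, 4) + 19, 76) = 1/(-17/(-4 + 76)) = 1/(-17/72) = -72/17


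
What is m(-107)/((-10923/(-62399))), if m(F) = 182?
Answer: 11356618/10923 ≈ 1039.7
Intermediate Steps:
m(-107)/((-10923/(-62399))) = 182/((-10923/(-62399))) = 182/((-10923*(-1/62399))) = 182/(10923/62399) = 182*(62399/10923) = 11356618/10923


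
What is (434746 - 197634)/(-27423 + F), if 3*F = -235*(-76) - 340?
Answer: -237112/21583 ≈ -10.986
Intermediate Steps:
F = 5840 (F = (-235*(-76) - 340)/3 = (17860 - 340)/3 = (⅓)*17520 = 5840)
(434746 - 197634)/(-27423 + F) = (434746 - 197634)/(-27423 + 5840) = 237112/(-21583) = 237112*(-1/21583) = -237112/21583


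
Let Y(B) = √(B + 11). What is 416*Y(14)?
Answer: 2080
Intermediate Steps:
Y(B) = √(11 + B)
416*Y(14) = 416*√(11 + 14) = 416*√25 = 416*5 = 2080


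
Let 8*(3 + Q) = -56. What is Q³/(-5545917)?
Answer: 1000/5545917 ≈ 0.00018031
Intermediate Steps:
Q = -10 (Q = -3 + (⅛)*(-56) = -3 - 7 = -10)
Q³/(-5545917) = (-10)³/(-5545917) = -1000*(-1/5545917) = 1000/5545917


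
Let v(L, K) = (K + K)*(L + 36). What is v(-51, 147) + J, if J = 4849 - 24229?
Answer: -23790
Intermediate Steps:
v(L, K) = 2*K*(36 + L) (v(L, K) = (2*K)*(36 + L) = 2*K*(36 + L))
J = -19380
v(-51, 147) + J = 2*147*(36 - 51) - 19380 = 2*147*(-15) - 19380 = -4410 - 19380 = -23790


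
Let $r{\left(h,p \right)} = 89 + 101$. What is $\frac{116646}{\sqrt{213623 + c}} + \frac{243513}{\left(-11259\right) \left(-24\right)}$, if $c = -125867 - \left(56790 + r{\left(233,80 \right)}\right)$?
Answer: $\frac{9019}{10008} + \frac{58323 \sqrt{7694}}{7694} \approx 665.81$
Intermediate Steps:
$r{\left(h,p \right)} = 190$
$c = -182847$ ($c = -125867 - \left(56790 + 190\right) = -125867 - 56980 = -182847$)
$\frac{116646}{\sqrt{213623 + c}} + \frac{243513}{\left(-11259\right) \left(-24\right)} = \frac{116646}{\sqrt{213623 - 182847}} + \frac{243513}{\left(-11259\right) \left(-24\right)} = \frac{116646}{\sqrt{30776}} + \frac{243513}{270216} = \frac{116646}{2 \sqrt{7694}} + 243513 \cdot \frac{1}{270216} = 116646 \frac{\sqrt{7694}}{15388} + \frac{9019}{10008} = \frac{58323 \sqrt{7694}}{7694} + \frac{9019}{10008} = \frac{9019}{10008} + \frac{58323 \sqrt{7694}}{7694}$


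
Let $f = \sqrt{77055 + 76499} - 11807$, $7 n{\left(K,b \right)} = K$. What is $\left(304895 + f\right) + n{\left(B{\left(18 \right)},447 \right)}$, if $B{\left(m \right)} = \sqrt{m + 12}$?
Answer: $293088 + \sqrt{153554} + \frac{\sqrt{30}}{7} \approx 2.9348 \cdot 10^{5}$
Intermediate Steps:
$B{\left(m \right)} = \sqrt{12 + m}$
$n{\left(K,b \right)} = \frac{K}{7}$
$f = -11807 + \sqrt{153554}$ ($f = \sqrt{153554} - 11807 = -11807 + \sqrt{153554} \approx -11415.0$)
$\left(304895 + f\right) + n{\left(B{\left(18 \right)},447 \right)} = \left(304895 - \left(11807 - \sqrt{153554}\right)\right) + \frac{\sqrt{12 + 18}}{7} = \left(293088 + \sqrt{153554}\right) + \frac{\sqrt{30}}{7} = 293088 + \sqrt{153554} + \frac{\sqrt{30}}{7}$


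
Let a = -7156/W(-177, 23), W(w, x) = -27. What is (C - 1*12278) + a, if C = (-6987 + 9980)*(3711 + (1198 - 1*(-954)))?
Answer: 473470543/27 ≈ 1.7536e+7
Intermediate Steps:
C = 17547959 (C = 2993*(3711 + (1198 + 954)) = 2993*(3711 + 2152) = 2993*5863 = 17547959)
a = 7156/27 (a = -7156/(-27) = -7156*(-1/27) = 7156/27 ≈ 265.04)
(C - 1*12278) + a = (17547959 - 1*12278) + 7156/27 = (17547959 - 12278) + 7156/27 = 17535681 + 7156/27 = 473470543/27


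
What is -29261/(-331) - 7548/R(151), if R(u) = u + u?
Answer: 3169217/49981 ≈ 63.408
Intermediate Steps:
R(u) = 2*u
-29261/(-331) - 7548/R(151) = -29261/(-331) - 7548/(2*151) = -29261*(-1/331) - 7548/302 = 29261/331 - 7548*1/302 = 29261/331 - 3774/151 = 3169217/49981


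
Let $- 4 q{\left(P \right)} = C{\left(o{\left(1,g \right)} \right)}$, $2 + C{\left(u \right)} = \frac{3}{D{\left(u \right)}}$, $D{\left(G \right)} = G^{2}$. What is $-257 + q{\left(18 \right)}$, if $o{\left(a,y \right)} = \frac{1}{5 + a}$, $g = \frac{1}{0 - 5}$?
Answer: $- \frac{567}{2} \approx -283.5$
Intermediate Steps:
$g = - \frac{1}{5}$ ($g = \frac{1}{-5} = - \frac{1}{5} \approx -0.2$)
$C{\left(u \right)} = -2 + \frac{3}{u^{2}}$
$q{\left(P \right)} = - \frac{53}{2}$ ($q{\left(P \right)} = - \frac{-2 + \frac{3}{\frac{1}{\left(5 + 1\right)^{2}}}}{4} = - \frac{-2 + \frac{3}{\frac{1}{36}}}{4} = - \frac{-2 + 3 \frac{1}{(\frac{1}{6})^{2}}}{4} = - \frac{-2 + 3 \cdot 36}{4} = - \frac{-2 + 108}{4} = \left(- \frac{1}{4}\right) 106 = - \frac{53}{2}$)
$-257 + q{\left(18 \right)} = -257 - \frac{53}{2} = - \frac{567}{2}$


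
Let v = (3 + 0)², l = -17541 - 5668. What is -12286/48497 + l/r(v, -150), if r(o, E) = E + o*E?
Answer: 1107137873/72745500 ≈ 15.219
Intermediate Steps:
l = -23209
v = 9 (v = 3² = 9)
r(o, E) = E + E*o
-12286/48497 + l/r(v, -150) = -12286/48497 - 23209*(-1/(150*(1 + 9))) = -12286*1/48497 - 23209/((-150*10)) = -12286/48497 - 23209/(-1500) = -12286/48497 - 23209*(-1/1500) = -12286/48497 + 23209/1500 = 1107137873/72745500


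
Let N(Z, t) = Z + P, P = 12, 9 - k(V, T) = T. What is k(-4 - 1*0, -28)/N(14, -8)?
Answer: 37/26 ≈ 1.4231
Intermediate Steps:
k(V, T) = 9 - T
N(Z, t) = 12 + Z (N(Z, t) = Z + 12 = 12 + Z)
k(-4 - 1*0, -28)/N(14, -8) = (9 - 1*(-28))/(12 + 14) = (9 + 28)/26 = 37*(1/26) = 37/26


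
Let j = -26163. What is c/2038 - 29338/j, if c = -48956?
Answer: -610522492/26660097 ≈ -22.900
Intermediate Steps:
c/2038 - 29338/j = -48956/2038 - 29338/(-26163) = -48956*1/2038 - 29338*(-1/26163) = -24478/1019 + 29338/26163 = -610522492/26660097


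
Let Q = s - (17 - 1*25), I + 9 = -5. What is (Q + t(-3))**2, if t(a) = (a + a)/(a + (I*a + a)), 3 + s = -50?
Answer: 73441/36 ≈ 2040.0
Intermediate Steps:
I = -14 (I = -9 - 5 = -14)
s = -53 (s = -3 - 50 = -53)
Q = -45 (Q = -53 - (17 - 1*25) = -53 - (17 - 25) = -53 - 1*(-8) = -53 + 8 = -45)
t(a) = -1/6 (t(a) = (a + a)/(a + (-14*a + a)) = (2*a)/(a - 13*a) = (2*a)/((-12*a)) = (2*a)*(-1/(12*a)) = -1/6)
(Q + t(-3))**2 = (-45 - 1/6)**2 = (-271/6)**2 = 73441/36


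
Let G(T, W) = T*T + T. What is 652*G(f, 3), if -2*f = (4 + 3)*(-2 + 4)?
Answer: 27384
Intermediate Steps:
f = -7 (f = -(4 + 3)*(-2 + 4)/2 = -7*2/2 = -½*14 = -7)
G(T, W) = T + T² (G(T, W) = T² + T = T + T²)
652*G(f, 3) = 652*(-7*(1 - 7)) = 652*(-7*(-6)) = 652*42 = 27384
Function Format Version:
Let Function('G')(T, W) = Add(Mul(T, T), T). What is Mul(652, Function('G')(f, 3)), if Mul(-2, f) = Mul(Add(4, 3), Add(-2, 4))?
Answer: 27384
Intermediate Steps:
f = -7 (f = Mul(Rational(-1, 2), Mul(Add(4, 3), Add(-2, 4))) = Mul(Rational(-1, 2), Mul(7, 2)) = Mul(Rational(-1, 2), 14) = -7)
Function('G')(T, W) = Add(T, Pow(T, 2)) (Function('G')(T, W) = Add(Pow(T, 2), T) = Add(T, Pow(T, 2)))
Mul(652, Function('G')(f, 3)) = Mul(652, Mul(-7, Add(1, -7))) = Mul(652, Mul(-7, -6)) = Mul(652, 42) = 27384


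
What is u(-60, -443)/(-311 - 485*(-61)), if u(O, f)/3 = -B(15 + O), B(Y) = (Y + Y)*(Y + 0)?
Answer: -2025/4879 ≈ -0.41504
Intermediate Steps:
B(Y) = 2*Y² (B(Y) = (2*Y)*Y = 2*Y²)
u(O, f) = -6*(15 + O)² (u(O, f) = 3*(-2*(15 + O)²) = -6*(15 + O)²)
u(-60, -443)/(-311 - 485*(-61)) = (-6*(15 - 60)²)/(-311 - 485*(-61)) = (-6*(-45)²)/(-311 + 29585) = -6*2025/29274 = -12150*1/29274 = -2025/4879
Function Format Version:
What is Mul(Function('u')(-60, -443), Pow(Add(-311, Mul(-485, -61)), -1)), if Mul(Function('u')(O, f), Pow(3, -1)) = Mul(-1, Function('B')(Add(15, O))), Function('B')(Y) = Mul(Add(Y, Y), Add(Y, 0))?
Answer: Rational(-2025, 4879) ≈ -0.41504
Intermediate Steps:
Function('B')(Y) = Mul(2, Pow(Y, 2)) (Function('B')(Y) = Mul(Mul(2, Y), Y) = Mul(2, Pow(Y, 2)))
Function('u')(O, f) = Mul(-6, Pow(Add(15, O), 2)) (Function('u')(O, f) = Mul(3, Mul(-1, Mul(2, Pow(Add(15, O), 2)))) = Mul(3, Mul(-2, Pow(Add(15, O), 2))) = Mul(-6, Pow(Add(15, O), 2)))
Mul(Function('u')(-60, -443), Pow(Add(-311, Mul(-485, -61)), -1)) = Mul(Mul(-6, Pow(Add(15, -60), 2)), Pow(Add(-311, Mul(-485, -61)), -1)) = Mul(Mul(-6, Pow(-45, 2)), Pow(Add(-311, 29585), -1)) = Mul(Mul(-6, 2025), Pow(29274, -1)) = Mul(-12150, Rational(1, 29274)) = Rational(-2025, 4879)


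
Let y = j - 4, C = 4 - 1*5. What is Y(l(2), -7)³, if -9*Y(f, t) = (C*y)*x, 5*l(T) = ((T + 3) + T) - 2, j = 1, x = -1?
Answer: 1/27 ≈ 0.037037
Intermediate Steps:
l(T) = ⅕ + 2*T/5 (l(T) = (((T + 3) + T) - 2)/5 = (((3 + T) + T) - 2)/5 = ((3 + 2*T) - 2)/5 = (1 + 2*T)/5 = ⅕ + 2*T/5)
C = -1 (C = 4 - 5 = -1)
y = -3 (y = 1 - 4 = -3)
Y(f, t) = ⅓ (Y(f, t) = -(-1*(-3))*(-1)/9 = -(-1)/3 = -⅑*(-3) = ⅓)
Y(l(2), -7)³ = (⅓)³ = 1/27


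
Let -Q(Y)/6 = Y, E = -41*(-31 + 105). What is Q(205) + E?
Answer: -4264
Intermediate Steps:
E = -3034 (E = -41*74 = -3034)
Q(Y) = -6*Y
Q(205) + E = -6*205 - 3034 = -1230 - 3034 = -4264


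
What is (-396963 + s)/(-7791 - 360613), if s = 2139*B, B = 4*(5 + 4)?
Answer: 319959/368404 ≈ 0.86850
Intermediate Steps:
B = 36 (B = 4*9 = 36)
s = 77004 (s = 2139*36 = 77004)
(-396963 + s)/(-7791 - 360613) = (-396963 + 77004)/(-7791 - 360613) = -319959/(-368404) = -319959*(-1/368404) = 319959/368404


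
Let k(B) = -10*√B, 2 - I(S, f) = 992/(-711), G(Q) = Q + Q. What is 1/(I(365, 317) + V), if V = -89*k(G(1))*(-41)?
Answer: -858177/673111369558402 - 9223230645*√2/673111369558402 ≈ -1.9379e-5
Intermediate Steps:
G(Q) = 2*Q
I(S, f) = 2414/711 (I(S, f) = 2 - 992/(-711) = 2 - 992*(-1)/711 = 2 - 1*(-992/711) = 2 + 992/711 = 2414/711)
V = -36490*√2 (V = -(-890)*√(2*1)*(-41) = -(-890)*√2*(-41) = (890*√2)*(-41) = -36490*√2 ≈ -51605.)
1/(I(365, 317) + V) = 1/(2414/711 - 36490*√2)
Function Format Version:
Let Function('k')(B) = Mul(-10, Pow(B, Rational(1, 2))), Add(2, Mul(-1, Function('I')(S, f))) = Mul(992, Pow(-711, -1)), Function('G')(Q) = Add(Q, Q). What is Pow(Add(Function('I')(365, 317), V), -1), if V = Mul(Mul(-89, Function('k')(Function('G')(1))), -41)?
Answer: Add(Rational(-858177, 673111369558402), Mul(Rational(-9223230645, 673111369558402), Pow(2, Rational(1, 2)))) ≈ -1.9379e-5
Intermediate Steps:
Function('G')(Q) = Mul(2, Q)
Function('I')(S, f) = Rational(2414, 711) (Function('I')(S, f) = Add(2, Mul(-1, Mul(992, Pow(-711, -1)))) = Add(2, Mul(-1, Mul(992, Rational(-1, 711)))) = Add(2, Mul(-1, Rational(-992, 711))) = Add(2, Rational(992, 711)) = Rational(2414, 711))
V = Mul(-36490, Pow(2, Rational(1, 2))) (V = Mul(Mul(-89, Mul(-10, Pow(Mul(2, 1), Rational(1, 2)))), -41) = Mul(Mul(-89, Mul(-10, Pow(2, Rational(1, 2)))), -41) = Mul(Mul(890, Pow(2, Rational(1, 2))), -41) = Mul(-36490, Pow(2, Rational(1, 2))) ≈ -51605.)
Pow(Add(Function('I')(365, 317), V), -1) = Pow(Add(Rational(2414, 711), Mul(-36490, Pow(2, Rational(1, 2)))), -1)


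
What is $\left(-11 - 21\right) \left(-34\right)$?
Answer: $1088$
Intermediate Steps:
$\left(-11 - 21\right) \left(-34\right) = \left(-32\right) \left(-34\right) = 1088$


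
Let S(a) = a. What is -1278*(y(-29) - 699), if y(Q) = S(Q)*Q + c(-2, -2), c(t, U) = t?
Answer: -178920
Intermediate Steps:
y(Q) = -2 + Q² (y(Q) = Q*Q - 2 = Q² - 2 = -2 + Q²)
-1278*(y(-29) - 699) = -1278*((-2 + (-29)²) - 699) = -1278*((-2 + 841) - 699) = -1278*(839 - 699) = -1278*140 = -178920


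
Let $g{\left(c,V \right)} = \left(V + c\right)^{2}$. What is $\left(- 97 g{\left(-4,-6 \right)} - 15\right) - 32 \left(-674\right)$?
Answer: $11853$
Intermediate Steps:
$\left(- 97 g{\left(-4,-6 \right)} - 15\right) - 32 \left(-674\right) = \left(- 97 \left(-6 - 4\right)^{2} - 15\right) - 32 \left(-674\right) = \left(- 97 \left(-10\right)^{2} - 15\right) - -21568 = \left(\left(-97\right) 100 - 15\right) + 21568 = \left(-9700 - 15\right) + 21568 = -9715 + 21568 = 11853$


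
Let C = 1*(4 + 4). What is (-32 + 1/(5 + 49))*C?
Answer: -6908/27 ≈ -255.85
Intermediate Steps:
C = 8 (C = 1*8 = 8)
(-32 + 1/(5 + 49))*C = (-32 + 1/(5 + 49))*8 = (-32 + 1/54)*8 = -1727/54*8 = -6908/27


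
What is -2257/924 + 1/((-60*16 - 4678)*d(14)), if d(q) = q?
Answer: -1590629/651189 ≈ -2.4427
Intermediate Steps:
-2257/924 + 1/((-60*16 - 4678)*d(14)) = -2257/924 + 1/(-60*16 - 4678*14) = -2257*1/924 + (1/14)/(-960 - 4678) = -2257/924 + (1/14)/(-5638) = -2257/924 - 1/5638*1/14 = -2257/924 - 1/78932 = -1590629/651189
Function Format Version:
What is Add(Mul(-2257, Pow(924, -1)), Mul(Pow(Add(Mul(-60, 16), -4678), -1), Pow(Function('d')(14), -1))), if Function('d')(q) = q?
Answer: Rational(-1590629, 651189) ≈ -2.4427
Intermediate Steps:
Add(Mul(-2257, Pow(924, -1)), Mul(Pow(Add(Mul(-60, 16), -4678), -1), Pow(Function('d')(14), -1))) = Add(Mul(-2257, Pow(924, -1)), Mul(Pow(Add(Mul(-60, 16), -4678), -1), Pow(14, -1))) = Add(Mul(-2257, Rational(1, 924)), Mul(Pow(Add(-960, -4678), -1), Rational(1, 14))) = Add(Rational(-2257, 924), Mul(Pow(-5638, -1), Rational(1, 14))) = Add(Rational(-2257, 924), Mul(Rational(-1, 5638), Rational(1, 14))) = Add(Rational(-2257, 924), Rational(-1, 78932)) = Rational(-1590629, 651189)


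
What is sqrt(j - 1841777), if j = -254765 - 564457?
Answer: I*sqrt(2660999) ≈ 1631.3*I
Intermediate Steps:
j = -819222
sqrt(j - 1841777) = sqrt(-819222 - 1841777) = sqrt(-2660999) = I*sqrt(2660999)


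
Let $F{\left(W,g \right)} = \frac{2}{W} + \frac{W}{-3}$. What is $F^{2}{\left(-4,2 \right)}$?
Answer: $\frac{25}{36} \approx 0.69444$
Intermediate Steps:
$F{\left(W,g \right)} = \frac{2}{W} - \frac{W}{3}$ ($F{\left(W,g \right)} = \frac{2}{W} + W \left(- \frac{1}{3}\right) = \frac{2}{W} - \frac{W}{3}$)
$F^{2}{\left(-4,2 \right)} = \left(\frac{2}{-4} - - \frac{4}{3}\right)^{2} = \left(2 \left(- \frac{1}{4}\right) + \frac{4}{3}\right)^{2} = \left(- \frac{1}{2} + \frac{4}{3}\right)^{2} = \left(\frac{5}{6}\right)^{2} = \frac{25}{36}$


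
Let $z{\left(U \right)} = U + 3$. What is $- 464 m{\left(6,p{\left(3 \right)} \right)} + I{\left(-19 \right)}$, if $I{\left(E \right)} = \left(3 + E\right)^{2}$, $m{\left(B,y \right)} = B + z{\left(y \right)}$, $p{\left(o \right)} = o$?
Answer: $-5312$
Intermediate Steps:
$z{\left(U \right)} = 3 + U$
$m{\left(B,y \right)} = 3 + B + y$ ($m{\left(B,y \right)} = B + \left(3 + y\right) = 3 + B + y$)
$- 464 m{\left(6,p{\left(3 \right)} \right)} + I{\left(-19 \right)} = - 464 \left(3 + 6 + 3\right) + \left(3 - 19\right)^{2} = \left(-464\right) 12 + \left(-16\right)^{2} = -5568 + 256 = -5312$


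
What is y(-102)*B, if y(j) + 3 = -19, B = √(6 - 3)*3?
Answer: -66*√3 ≈ -114.32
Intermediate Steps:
B = 3*√3 (B = √3*3 = 3*√3 ≈ 5.1962)
y(j) = -22 (y(j) = -3 - 19 = -22)
y(-102)*B = -66*√3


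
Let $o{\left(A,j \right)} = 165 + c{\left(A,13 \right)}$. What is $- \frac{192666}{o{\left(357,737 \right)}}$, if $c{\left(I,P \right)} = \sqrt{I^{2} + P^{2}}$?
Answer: $\frac{31789890}{100393} - \frac{192666 \sqrt{127618}}{100393} \approx -368.92$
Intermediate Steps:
$o{\left(A,j \right)} = 165 + \sqrt{169 + A^{2}}$ ($o{\left(A,j \right)} = 165 + \sqrt{A^{2} + 13^{2}} = 165 + \sqrt{A^{2} + 169} = 165 + \sqrt{169 + A^{2}}$)
$- \frac{192666}{o{\left(357,737 \right)}} = - \frac{192666}{165 + \sqrt{169 + 357^{2}}} = - \frac{192666}{165 + \sqrt{169 + 127449}} = - \frac{192666}{165 + \sqrt{127618}}$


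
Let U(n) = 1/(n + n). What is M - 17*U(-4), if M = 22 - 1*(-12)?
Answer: 289/8 ≈ 36.125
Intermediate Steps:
M = 34 (M = 22 + 12 = 34)
U(n) = 1/(2*n)
M - 17*U(-4) = 34 - 17/(2*(-4)) = 34 - 17*(-1)/(2*4) = 34 - 17*(-1/8) = 34 + 17/8 = 289/8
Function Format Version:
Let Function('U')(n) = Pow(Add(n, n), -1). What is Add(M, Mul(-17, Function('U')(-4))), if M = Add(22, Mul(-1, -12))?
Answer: Rational(289, 8) ≈ 36.125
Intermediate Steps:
M = 34 (M = Add(22, 12) = 34)
Function('U')(n) = Mul(Rational(1, 2), Pow(n, -1)) (Function('U')(n) = Pow(Mul(2, n), -1) = Mul(Rational(1, 2), Pow(n, -1)))
Add(M, Mul(-17, Function('U')(-4))) = Add(34, Mul(-17, Mul(Rational(1, 2), Pow(-4, -1)))) = Add(34, Mul(-17, Mul(Rational(1, 2), Rational(-1, 4)))) = Add(34, Mul(-17, Rational(-1, 8))) = Add(34, Rational(17, 8)) = Rational(289, 8)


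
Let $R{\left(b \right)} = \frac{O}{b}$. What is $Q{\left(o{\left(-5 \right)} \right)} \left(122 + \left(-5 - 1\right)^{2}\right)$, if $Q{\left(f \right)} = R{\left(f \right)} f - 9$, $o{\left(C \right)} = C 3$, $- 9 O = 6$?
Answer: $- \frac{4582}{3} \approx -1527.3$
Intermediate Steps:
$O = - \frac{2}{3}$ ($O = \left(- \frac{1}{9}\right) 6 = - \frac{2}{3} \approx -0.66667$)
$o{\left(C \right)} = 3 C$
$R{\left(b \right)} = - \frac{2}{3 b}$
$Q{\left(f \right)} = - \frac{29}{3}$ ($Q{\left(f \right)} = - \frac{2}{3 f} f - 9 = - \frac{2}{3} - 9 = - \frac{29}{3}$)
$Q{\left(o{\left(-5 \right)} \right)} \left(122 + \left(-5 - 1\right)^{2}\right) = - \frac{29 \left(122 + \left(-5 - 1\right)^{2}\right)}{3} = - \frac{29 \left(122 + \left(-6\right)^{2}\right)}{3} = - \frac{29 \left(122 + 36\right)}{3} = \left(- \frac{29}{3}\right) 158 = - \frac{4582}{3}$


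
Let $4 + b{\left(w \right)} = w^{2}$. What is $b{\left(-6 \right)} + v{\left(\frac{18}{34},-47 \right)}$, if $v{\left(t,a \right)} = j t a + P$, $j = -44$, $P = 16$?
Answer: $\frac{19428}{17} \approx 1142.8$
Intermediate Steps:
$v{\left(t,a \right)} = 16 - 44 a t$ ($v{\left(t,a \right)} = - 44 t a + 16 = - 44 a t + 16 = 16 - 44 a t$)
$b{\left(w \right)} = -4 + w^{2}$
$b{\left(-6 \right)} + v{\left(\frac{18}{34},-47 \right)} = \left(-4 + \left(-6\right)^{2}\right) - \left(-16 - 2068 \cdot \frac{18}{34}\right) = \left(-4 + 36\right) - \left(-16 - 2068 \cdot 18 \cdot \frac{1}{34}\right) = 32 - \left(-16 - \frac{18612}{17}\right) = 32 + \left(16 + \frac{18612}{17}\right) = 32 + \frac{18884}{17} = \frac{19428}{17}$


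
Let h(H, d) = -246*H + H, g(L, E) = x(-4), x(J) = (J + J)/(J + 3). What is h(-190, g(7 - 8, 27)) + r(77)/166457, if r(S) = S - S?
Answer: 46550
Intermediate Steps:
x(J) = 2*J/(3 + J) (x(J) = (2*J)/(3 + J) = 2*J/(3 + J))
g(L, E) = 8 (g(L, E) = 2*(-4)/(3 - 4) = 2*(-4)/(-1) = 2*(-4)*(-1) = 8)
h(H, d) = -245*H
r(S) = 0
h(-190, g(7 - 8, 27)) + r(77)/166457 = -245*(-190) + 0/166457 = 46550 + 0*(1/166457) = 46550 + 0 = 46550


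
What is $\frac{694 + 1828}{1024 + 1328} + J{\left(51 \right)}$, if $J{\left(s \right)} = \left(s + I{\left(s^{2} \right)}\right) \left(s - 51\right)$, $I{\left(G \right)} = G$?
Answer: $\frac{1261}{1176} \approx 1.0723$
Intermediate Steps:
$J{\left(s \right)} = \left(-51 + s\right) \left(s + s^{2}\right)$ ($J{\left(s \right)} = \left(s + s^{2}\right) \left(s - 51\right) = \left(s + s^{2}\right) \left(-51 + s\right) = \left(-51 + s\right) \left(s + s^{2}\right)$)
$\frac{694 + 1828}{1024 + 1328} + J{\left(51 \right)} = \frac{694 + 1828}{1024 + 1328} + 51 \left(-51 + 51^{2} - 2550\right) = \frac{2522}{2352} + 51 \left(-51 + 2601 - 2550\right) = 2522 \cdot \frac{1}{2352} + 51 \cdot 0 = \frac{1261}{1176} + 0 = \frac{1261}{1176}$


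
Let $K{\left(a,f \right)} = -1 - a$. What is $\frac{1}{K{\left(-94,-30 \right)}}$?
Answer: $\frac{1}{93} \approx 0.010753$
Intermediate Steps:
$\frac{1}{K{\left(-94,-30 \right)}} = \frac{1}{-1 - -94} = \frac{1}{-1 + 94} = \frac{1}{93}$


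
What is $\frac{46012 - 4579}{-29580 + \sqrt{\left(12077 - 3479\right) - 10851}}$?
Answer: $- \frac{408529380}{291659551} - \frac{13811 i \sqrt{2253}}{291659551} \approx -1.4007 - 0.0022477 i$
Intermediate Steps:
$\frac{46012 - 4579}{-29580 + \sqrt{\left(12077 - 3479\right) - 10851}} = \frac{41433}{-29580 + \sqrt{\left(12077 - 3479\right) - 10851}} = \frac{41433}{-29580 + \sqrt{8598 - 10851}} = \frac{41433}{-29580 + \sqrt{-2253}} = \frac{41433}{-29580 + i \sqrt{2253}}$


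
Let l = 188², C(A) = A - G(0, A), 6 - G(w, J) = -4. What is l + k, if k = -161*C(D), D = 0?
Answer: 36954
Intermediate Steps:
G(w, J) = 10 (G(w, J) = 6 - 1*(-4) = 6 + 4 = 10)
C(A) = -10 + A (C(A) = A - 1*10 = A - 10 = -10 + A)
k = 1610 (k = -161*(-10 + 0) = -161*(-10) = 1610)
l = 35344
l + k = 35344 + 1610 = 36954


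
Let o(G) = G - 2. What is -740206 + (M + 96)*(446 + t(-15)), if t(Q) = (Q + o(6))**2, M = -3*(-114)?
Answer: -491860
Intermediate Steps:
o(G) = -2 + G
M = 342
t(Q) = (4 + Q)**2 (t(Q) = (Q + (-2 + 6))**2 = (Q + 4)**2 = (4 + Q)**2)
-740206 + (M + 96)*(446 + t(-15)) = -740206 + (342 + 96)*(446 + (4 - 15)**2) = -740206 + 438*(446 + (-11)**2) = -740206 + 438*(446 + 121) = -740206 + 438*567 = -740206 + 248346 = -491860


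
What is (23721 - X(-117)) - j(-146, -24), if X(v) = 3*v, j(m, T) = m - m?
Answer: 24072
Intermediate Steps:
j(m, T) = 0
(23721 - X(-117)) - j(-146, -24) = (23721 - 3*(-117)) - 1*0 = (23721 - 1*(-351)) + 0 = (23721 + 351) + 0 = 24072 + 0 = 24072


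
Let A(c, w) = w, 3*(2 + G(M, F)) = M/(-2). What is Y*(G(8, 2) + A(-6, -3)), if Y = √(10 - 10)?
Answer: 0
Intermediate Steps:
G(M, F) = -2 - M/6 (G(M, F) = -2 + (M/(-2))/3 = -2 + (M*(-½))/3 = -2 + (-M/2)/3 = -2 - M/6)
Y = 0 (Y = √0 = 0)
Y*(G(8, 2) + A(-6, -3)) = 0*((-2 - ⅙*8) - 3) = 0*((-2 - 4/3) - 3) = 0*(-10/3 - 3) = 0*(-19/3) = 0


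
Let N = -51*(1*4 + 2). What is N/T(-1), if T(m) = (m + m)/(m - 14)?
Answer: -2295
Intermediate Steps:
T(m) = 2*m/(-14 + m) (T(m) = (2*m)/(-14 + m) = 2*m/(-14 + m))
N = -306 (N = -51*(4 + 2) = -51*6 = -306)
N/T(-1) = -306/(2*(-1)/(-14 - 1)) = -306/(2*(-1)/(-15)) = -306/(2*(-1)*(-1/15)) = -306/2/15 = -306*15/2 = -2295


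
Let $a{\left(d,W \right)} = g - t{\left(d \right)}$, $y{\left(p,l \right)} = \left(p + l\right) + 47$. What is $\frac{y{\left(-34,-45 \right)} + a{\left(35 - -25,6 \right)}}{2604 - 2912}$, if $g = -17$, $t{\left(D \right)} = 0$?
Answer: $\frac{7}{44} \approx 0.15909$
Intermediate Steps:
$y{\left(p,l \right)} = 47 + l + p$ ($y{\left(p,l \right)} = \left(l + p\right) + 47 = 47 + l + p$)
$a{\left(d,W \right)} = -17$ ($a{\left(d,W \right)} = -17 - 0 = -17 + 0 = -17$)
$\frac{y{\left(-34,-45 \right)} + a{\left(35 - -25,6 \right)}}{2604 - 2912} = \frac{\left(47 - 45 - 34\right) - 17}{2604 - 2912} = \frac{-32 - 17}{-308} = \left(-49\right) \left(- \frac{1}{308}\right) = \frac{7}{44}$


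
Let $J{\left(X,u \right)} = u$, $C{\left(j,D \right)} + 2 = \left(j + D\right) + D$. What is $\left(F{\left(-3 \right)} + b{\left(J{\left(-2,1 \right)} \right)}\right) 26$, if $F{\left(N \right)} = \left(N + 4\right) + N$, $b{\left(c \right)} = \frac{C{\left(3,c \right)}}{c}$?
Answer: $26$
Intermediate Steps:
$C{\left(j,D \right)} = -2 + j + 2 D$ ($C{\left(j,D \right)} = -2 + \left(\left(j + D\right) + D\right) = -2 + \left(\left(D + j\right) + D\right) = -2 + \left(j + 2 D\right) = -2 + j + 2 D$)
$b{\left(c \right)} = \frac{1 + 2 c}{c}$ ($b{\left(c \right)} = \frac{-2 + 3 + 2 c}{c} = \frac{1 + 2 c}{c}$)
$F{\left(N \right)} = 4 + 2 N$ ($F{\left(N \right)} = \left(4 + N\right) + N = 4 + 2 N$)
$\left(F{\left(-3 \right)} + b{\left(J{\left(-2,1 \right)} \right)}\right) 26 = \left(\left(4 + 2 \left(-3\right)\right) + \left(2 + 1^{-1}\right)\right) 26 = \left(\left(4 - 6\right) + \left(2 + 1\right)\right) 26 = \left(-2 + 3\right) 26 = 1 \cdot 26 = 26$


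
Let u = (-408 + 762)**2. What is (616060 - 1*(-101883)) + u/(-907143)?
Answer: 217092280511/302381 ≈ 7.1794e+5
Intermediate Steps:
u = 125316 (u = 354**2 = 125316)
(616060 - 1*(-101883)) + u/(-907143) = (616060 - 1*(-101883)) + 125316/(-907143) = (616060 + 101883) + 125316*(-1/907143) = 717943 - 41772/302381 = 217092280511/302381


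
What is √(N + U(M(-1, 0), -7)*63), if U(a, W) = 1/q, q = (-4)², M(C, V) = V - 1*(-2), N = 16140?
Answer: √258303/4 ≈ 127.06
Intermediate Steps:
M(C, V) = 2 + V (M(C, V) = V + 2 = 2 + V)
q = 16
U(a, W) = 1/16
√(N + U(M(-1, 0), -7)*63) = √(16140 + (1/16)*63) = √(16140 + 63/16) = √(258303/16) = √258303/4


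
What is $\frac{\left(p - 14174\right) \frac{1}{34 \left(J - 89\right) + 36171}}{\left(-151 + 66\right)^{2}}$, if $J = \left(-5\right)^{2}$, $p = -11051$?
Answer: $- \frac{1009}{9824555} \approx -0.0001027$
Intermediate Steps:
$J = 25$
$\frac{\left(p - 14174\right) \frac{1}{34 \left(J - 89\right) + 36171}}{\left(-151 + 66\right)^{2}} = \frac{\left(-11051 - 14174\right) \frac{1}{34 \left(25 - 89\right) + 36171}}{\left(-151 + 66\right)^{2}} = \frac{\left(-25225\right) \frac{1}{34 \left(-64\right) + 36171}}{\left(-85\right)^{2}} = \frac{\left(-25225\right) \frac{1}{-2176 + 36171}}{7225} = - \frac{25225}{33995} \cdot \frac{1}{7225} = \left(-25225\right) \frac{1}{33995} \cdot \frac{1}{7225} = \left(- \frac{5045}{6799}\right) \frac{1}{7225} = - \frac{1009}{9824555}$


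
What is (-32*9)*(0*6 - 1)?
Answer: 288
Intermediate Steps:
(-32*9)*(0*6 - 1) = -288*(0 - 1) = -288*(-1) = 288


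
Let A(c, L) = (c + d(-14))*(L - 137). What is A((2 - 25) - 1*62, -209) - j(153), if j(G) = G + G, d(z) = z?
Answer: 33948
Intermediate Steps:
A(c, L) = (-137 + L)*(-14 + c) (A(c, L) = (c - 14)*(L - 137) = (-14 + c)*(-137 + L) = (-137 + L)*(-14 + c))
j(G) = 2*G
A((2 - 25) - 1*62, -209) - j(153) = (1918 - 137*((2 - 25) - 1*62) - 14*(-209) - 209*((2 - 25) - 1*62)) - 2*153 = (1918 - 137*(-23 - 62) + 2926 - 209*(-23 - 62)) - 1*306 = (1918 - 137*(-85) + 2926 - 209*(-85)) - 306 = (1918 + 11645 + 2926 + 17765) - 306 = 34254 - 306 = 33948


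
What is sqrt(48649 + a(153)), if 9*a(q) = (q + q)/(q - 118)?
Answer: sqrt(59596215)/35 ≈ 220.57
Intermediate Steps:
a(q) = 2*q/(9*(-118 + q)) (a(q) = ((q + q)/(q - 118))/9 = ((2*q)/(-118 + q))/9 = (2*q/(-118 + q))/9 = 2*q/(9*(-118 + q)))
sqrt(48649 + a(153)) = sqrt(48649 + (2/9)*153/(-118 + 153)) = sqrt(48649 + (2/9)*153/35) = sqrt(48649 + (2/9)*153*(1/35)) = sqrt(48649 + 34/35) = sqrt(1702749/35) = sqrt(59596215)/35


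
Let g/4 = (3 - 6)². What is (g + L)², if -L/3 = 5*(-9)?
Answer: 29241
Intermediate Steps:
g = 36 (g = 4*(3 - 6)² = 4*(-3)² = 4*9 = 36)
L = 135 (L = -15*(-9) = -3*(-45) = 135)
(g + L)² = (36 + 135)² = 171² = 29241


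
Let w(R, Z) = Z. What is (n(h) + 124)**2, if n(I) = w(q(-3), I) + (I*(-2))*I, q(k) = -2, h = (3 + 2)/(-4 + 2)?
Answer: 11881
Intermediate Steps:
h = -5/2 (h = 5/(-2) = 5*(-1/2) = -5/2 ≈ -2.5000)
n(I) = I - 2*I**2 (n(I) = I + (I*(-2))*I = I + (-2*I)*I = I - 2*I**2)
(n(h) + 124)**2 = (-5*(1 - 2*(-5/2))/2 + 124)**2 = (-5*(1 + 5)/2 + 124)**2 = (-5/2*6 + 124)**2 = (-15 + 124)**2 = 109**2 = 11881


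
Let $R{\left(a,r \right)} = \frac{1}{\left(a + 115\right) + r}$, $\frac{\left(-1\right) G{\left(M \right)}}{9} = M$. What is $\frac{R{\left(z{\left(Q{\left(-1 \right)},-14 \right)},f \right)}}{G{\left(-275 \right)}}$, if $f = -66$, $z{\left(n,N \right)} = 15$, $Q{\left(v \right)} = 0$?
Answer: $\frac{1}{158400} \approx 6.3131 \cdot 10^{-6}$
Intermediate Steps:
$G{\left(M \right)} = - 9 M$
$R{\left(a,r \right)} = \frac{1}{115 + a + r}$ ($R{\left(a,r \right)} = \frac{1}{\left(115 + a\right) + r} = \frac{1}{115 + a + r}$)
$\frac{R{\left(z{\left(Q{\left(-1 \right)},-14 \right)},f \right)}}{G{\left(-275 \right)}} = \frac{1}{\left(115 + 15 - 66\right) \left(\left(-9\right) \left(-275\right)\right)} = \frac{1}{64 \cdot 2475} = \frac{1}{64} \cdot \frac{1}{2475} = \frac{1}{158400}$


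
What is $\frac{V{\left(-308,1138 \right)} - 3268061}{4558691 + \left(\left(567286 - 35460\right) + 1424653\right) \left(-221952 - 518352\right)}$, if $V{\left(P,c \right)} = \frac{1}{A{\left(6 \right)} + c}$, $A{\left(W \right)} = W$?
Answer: $\frac{3738661783}{1656952063538200} \approx 2.2563 \cdot 10^{-6}$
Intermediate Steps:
$V{\left(P,c \right)} = \frac{1}{6 + c}$
$\frac{V{\left(-308,1138 \right)} - 3268061}{4558691 + \left(\left(567286 - 35460\right) + 1424653\right) \left(-221952 - 518352\right)} = \frac{\frac{1}{6 + 1138} - 3268061}{4558691 + \left(\left(567286 - 35460\right) + 1424653\right) \left(-221952 - 518352\right)} = \frac{\frac{1}{1144} - 3268061}{4558691 + \left(531826 + 1424653\right) \left(-740304\right)} = \frac{\frac{1}{1144} - 3268061}{4558691 + 1956479 \left(-740304\right)} = - \frac{3738661783}{1144 \left(4558691 - 1448389229616\right)} = - \frac{3738661783}{1144 \left(-1448384670925\right)} = \left(- \frac{3738661783}{1144}\right) \left(- \frac{1}{1448384670925}\right) = \frac{3738661783}{1656952063538200}$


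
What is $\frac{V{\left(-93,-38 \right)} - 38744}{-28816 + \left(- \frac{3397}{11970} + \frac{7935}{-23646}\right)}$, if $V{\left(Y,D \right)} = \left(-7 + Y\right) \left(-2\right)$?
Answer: $\frac{129876127920}{97099183873} \approx 1.3376$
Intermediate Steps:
$V{\left(Y,D \right)} = 14 - 2 Y$
$\frac{V{\left(-93,-38 \right)} - 38744}{-28816 + \left(- \frac{3397}{11970} + \frac{7935}{-23646}\right)} = \frac{\left(14 - -186\right) - 38744}{-28816 + \left(- \frac{3397}{11970} + \frac{7935}{-23646}\right)} = \frac{\left(14 + 186\right) - 38744}{-28816 + \left(\left(-3397\right) \frac{1}{11970} + 7935 \left(- \frac{1}{23646}\right)\right)} = \frac{200 - 38744}{-28816 - \frac{2086993}{3369555}} = - \frac{38544}{-28816 - \frac{2086993}{3369555}} = - \frac{38544}{- \frac{97099183873}{3369555}} = \left(-38544\right) \left(- \frac{3369555}{97099183873}\right) = \frac{129876127920}{97099183873}$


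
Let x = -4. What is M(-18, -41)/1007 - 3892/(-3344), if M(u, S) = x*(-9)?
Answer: 53153/44308 ≈ 1.1996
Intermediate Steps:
M(u, S) = 36 (M(u, S) = -4*(-9) = 36)
M(-18, -41)/1007 - 3892/(-3344) = 36/1007 - 3892/(-3344) = 36*(1/1007) - 3892*(-1/3344) = 36/1007 + 973/836 = 53153/44308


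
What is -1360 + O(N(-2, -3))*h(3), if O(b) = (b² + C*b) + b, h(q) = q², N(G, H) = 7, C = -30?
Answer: -2746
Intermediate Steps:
O(b) = b² - 29*b (O(b) = (b² - 30*b) + b = b² - 29*b)
-1360 + O(N(-2, -3))*h(3) = -1360 + (7*(-29 + 7))*3² = -1360 + (7*(-22))*9 = -1360 - 154*9 = -1360 - 1386 = -2746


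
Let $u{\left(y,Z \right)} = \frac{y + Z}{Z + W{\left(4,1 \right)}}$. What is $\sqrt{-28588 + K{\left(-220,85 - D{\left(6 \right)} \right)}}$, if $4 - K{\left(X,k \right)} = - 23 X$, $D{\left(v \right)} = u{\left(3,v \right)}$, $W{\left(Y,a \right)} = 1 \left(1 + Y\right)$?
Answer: $2 i \sqrt{8411} \approx 183.42 i$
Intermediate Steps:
$W{\left(Y,a \right)} = 1 + Y$
$u{\left(y,Z \right)} = \frac{Z + y}{5 + Z}$ ($u{\left(y,Z \right)} = \frac{y + Z}{Z + \left(1 + 4\right)} = \frac{Z + y}{Z + 5} = \frac{Z + y}{5 + Z}$)
$D{\left(v \right)} = \frac{3 + v}{5 + v}$ ($D{\left(v \right)} = \frac{v + 3}{5 + v} = \frac{3 + v}{5 + v}$)
$K{\left(X,k \right)} = 4 + 23 X$ ($K{\left(X,k \right)} = 4 - - 23 X = 4 + 23 X$)
$\sqrt{-28588 + K{\left(-220,85 - D{\left(6 \right)} \right)}} = \sqrt{-28588 + \left(4 + 23 \left(-220\right)\right)} = \sqrt{-28588 + \left(4 - 5060\right)} = \sqrt{-28588 - 5056} = \sqrt{-33644} = 2 i \sqrt{8411}$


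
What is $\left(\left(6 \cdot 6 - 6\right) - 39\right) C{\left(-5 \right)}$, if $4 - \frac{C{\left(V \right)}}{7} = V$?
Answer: $-567$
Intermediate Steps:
$C{\left(V \right)} = 28 - 7 V$
$\left(\left(6 \cdot 6 - 6\right) - 39\right) C{\left(-5 \right)} = \left(\left(6 \cdot 6 - 6\right) - 39\right) \left(28 - -35\right) = \left(\left(36 - 6\right) - 39\right) \left(28 + 35\right) = \left(30 - 39\right) 63 = \left(-9\right) 63 = -567$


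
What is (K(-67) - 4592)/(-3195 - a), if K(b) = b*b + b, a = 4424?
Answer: 170/7619 ≈ 0.022313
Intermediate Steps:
K(b) = b + b² (K(b) = b² + b = b + b²)
(K(-67) - 4592)/(-3195 - a) = (-67*(1 - 67) - 4592)/(-3195 - 1*4424) = (-67*(-66) - 4592)/(-3195 - 4424) = (4422 - 4592)/(-7619) = -170*(-1/7619) = 170/7619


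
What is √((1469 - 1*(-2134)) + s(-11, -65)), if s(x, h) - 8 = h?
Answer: 3*√394 ≈ 59.548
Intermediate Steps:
s(x, h) = 8 + h
√((1469 - 1*(-2134)) + s(-11, -65)) = √((1469 - 1*(-2134)) + (8 - 65)) = √((1469 + 2134) - 57) = √(3603 - 57) = √3546 = 3*√394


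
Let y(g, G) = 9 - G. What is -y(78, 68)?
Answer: 59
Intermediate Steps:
-y(78, 68) = -(9 - 1*68) = -(9 - 68) = -1*(-59) = 59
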